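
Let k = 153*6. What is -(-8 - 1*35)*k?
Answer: 39474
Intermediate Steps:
k = 918
-(-8 - 1*35)*k = -(-8 - 1*35)*918 = -(-8 - 35)*918 = -(-43)*918 = -1*(-39474) = 39474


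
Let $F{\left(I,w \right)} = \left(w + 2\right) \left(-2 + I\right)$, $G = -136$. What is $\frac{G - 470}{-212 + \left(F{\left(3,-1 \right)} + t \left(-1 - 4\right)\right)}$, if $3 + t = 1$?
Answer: $\frac{202}{67} \approx 3.0149$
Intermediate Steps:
$t = -2$ ($t = -3 + 1 = -2$)
$F{\left(I,w \right)} = \left(-2 + I\right) \left(2 + w\right)$ ($F{\left(I,w \right)} = \left(2 + w\right) \left(-2 + I\right) = \left(-2 + I\right) \left(2 + w\right)$)
$\frac{G - 470}{-212 + \left(F{\left(3,-1 \right)} + t \left(-1 - 4\right)\right)} = \frac{-136 - 470}{-212 + \left(\left(-4 - -2 + 2 \cdot 3 + 3 \left(-1\right)\right) - 2 \left(-1 - 4\right)\right)} = - \frac{606}{-212 + \left(\left(-4 + 2 + 6 - 3\right) - 2 \left(-1 - 4\right)\right)} = - \frac{606}{-212 + \left(1 - -10\right)} = - \frac{606}{-212 + \left(1 + 10\right)} = - \frac{606}{-212 + 11} = - \frac{606}{-201} = \left(-606\right) \left(- \frac{1}{201}\right) = \frac{202}{67}$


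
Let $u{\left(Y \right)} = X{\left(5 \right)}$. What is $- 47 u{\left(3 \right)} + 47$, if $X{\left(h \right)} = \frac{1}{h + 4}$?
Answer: $\frac{376}{9} \approx 41.778$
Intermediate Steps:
$X{\left(h \right)} = \frac{1}{4 + h}$
$u{\left(Y \right)} = \frac{1}{9}$ ($u{\left(Y \right)} = \frac{1}{4 + 5} = \frac{1}{9}$)
$- 47 u{\left(3 \right)} + 47 = \left(-47\right) \frac{1}{9} + 47 = - \frac{47}{9} + 47 = \frac{376}{9}$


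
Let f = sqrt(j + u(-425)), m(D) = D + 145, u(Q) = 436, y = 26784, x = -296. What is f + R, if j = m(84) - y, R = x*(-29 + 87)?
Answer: -17168 + I*sqrt(26119) ≈ -17168.0 + 161.61*I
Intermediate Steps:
m(D) = 145 + D
R = -17168 (R = -296*(-29 + 87) = -296*58 = -17168)
j = -26555 (j = (145 + 84) - 1*26784 = 229 - 26784 = -26555)
f = I*sqrt(26119) (f = sqrt(-26555 + 436) = sqrt(-26119) = I*sqrt(26119) ≈ 161.61*I)
f + R = I*sqrt(26119) - 17168 = -17168 + I*sqrt(26119)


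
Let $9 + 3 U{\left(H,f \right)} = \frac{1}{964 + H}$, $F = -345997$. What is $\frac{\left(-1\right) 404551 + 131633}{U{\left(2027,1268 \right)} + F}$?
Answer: $\frac{2448893214}{3104657999} \approx 0.78878$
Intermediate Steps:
$U{\left(H,f \right)} = -3 + \frac{1}{3 \left(964 + H\right)}$
$\frac{\left(-1\right) 404551 + 131633}{U{\left(2027,1268 \right)} + F} = \frac{\left(-1\right) 404551 + 131633}{\frac{-8675 - 18243}{3 \left(964 + 2027\right)} - 345997} = \frac{-404551 + 131633}{\frac{-8675 - 18243}{3 \cdot 2991} - 345997} = - \frac{272918}{\frac{1}{3} \cdot \frac{1}{2991} \left(-26918\right) - 345997} = - \frac{272918}{- \frac{26918}{8973} - 345997} = - \frac{272918}{- \frac{3104657999}{8973}} = \left(-272918\right) \left(- \frac{8973}{3104657999}\right) = \frac{2448893214}{3104657999}$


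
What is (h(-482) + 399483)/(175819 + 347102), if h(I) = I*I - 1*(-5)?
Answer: 5692/4711 ≈ 1.2082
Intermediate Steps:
h(I) = 5 + I**2 (h(I) = I**2 + 5 = 5 + I**2)
(h(-482) + 399483)/(175819 + 347102) = ((5 + (-482)**2) + 399483)/(175819 + 347102) = ((5 + 232324) + 399483)/522921 = (232329 + 399483)*(1/522921) = 631812*(1/522921) = 5692/4711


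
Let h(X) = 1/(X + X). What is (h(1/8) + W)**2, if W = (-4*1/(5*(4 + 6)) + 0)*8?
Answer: 7056/625 ≈ 11.290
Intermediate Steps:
h(X) = 1/(2*X)
W = -16/25 (W = (-4/(10*5) + 0)*8 = (-4/50 + 0)*8 = (-4*1/50 + 0)*8 = (-2/25 + 0)*8 = -2/25*8 = -16/25 ≈ -0.64000)
(h(1/8) + W)**2 = (1/(2*(1/8)) - 16/25)**2 = ((1/2)*8 - 16/25)**2 = (4 - 16/25)**2 = (84/25)**2 = 7056/625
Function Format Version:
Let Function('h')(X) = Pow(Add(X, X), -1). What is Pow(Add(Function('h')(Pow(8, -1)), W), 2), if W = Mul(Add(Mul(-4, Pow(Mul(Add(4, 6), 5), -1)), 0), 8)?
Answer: Rational(7056, 625) ≈ 11.290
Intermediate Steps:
Function('h')(X) = Mul(Rational(1, 2), Pow(X, -1)) (Function('h')(X) = Pow(Mul(2, X), -1) = Mul(Rational(1, 2), Pow(X, -1)))
W = Rational(-16, 25) (W = Mul(Add(Mul(-4, Pow(Mul(10, 5), -1)), 0), 8) = Mul(Add(Mul(-4, Pow(50, -1)), 0), 8) = Mul(Add(Mul(-4, Rational(1, 50)), 0), 8) = Mul(Add(Rational(-2, 25), 0), 8) = Mul(Rational(-2, 25), 8) = Rational(-16, 25) ≈ -0.64000)
Pow(Add(Function('h')(Pow(8, -1)), W), 2) = Pow(Add(Mul(Rational(1, 2), Pow(Pow(8, -1), -1)), Rational(-16, 25)), 2) = Pow(Add(Mul(Rational(1, 2), Pow(Rational(1, 8), -1)), Rational(-16, 25)), 2) = Pow(Add(Mul(Rational(1, 2), 8), Rational(-16, 25)), 2) = Pow(Add(4, Rational(-16, 25)), 2) = Pow(Rational(84, 25), 2) = Rational(7056, 625)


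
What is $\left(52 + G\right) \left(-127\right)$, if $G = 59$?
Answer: $-14097$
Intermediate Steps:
$\left(52 + G\right) \left(-127\right) = \left(52 + 59\right) \left(-127\right) = 111 \left(-127\right) = -14097$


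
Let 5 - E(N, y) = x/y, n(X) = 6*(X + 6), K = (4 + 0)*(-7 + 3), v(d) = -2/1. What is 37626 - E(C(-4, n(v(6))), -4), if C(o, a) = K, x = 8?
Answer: 37619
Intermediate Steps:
v(d) = -2 (v(d) = -2*1 = -2)
K = -16 (K = 4*(-4) = -16)
n(X) = 36 + 6*X (n(X) = 6*(6 + X) = 36 + 6*X)
C(o, a) = -16
E(N, y) = 5 - 8/y
37626 - E(C(-4, n(v(6))), -4) = 37626 - (5 - 8/(-4)) = 37626 - (5 - 8*(-¼)) = 37626 - (5 + 2) = 37626 - 1*7 = 37626 - 7 = 37619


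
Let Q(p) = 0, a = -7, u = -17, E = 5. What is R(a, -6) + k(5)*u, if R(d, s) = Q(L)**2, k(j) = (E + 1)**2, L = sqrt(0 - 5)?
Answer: -612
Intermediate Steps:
L = I*sqrt(5) (L = sqrt(-5) = I*sqrt(5) ≈ 2.2361*I)
k(j) = 36 (k(j) = (5 + 1)**2 = 6**2 = 36)
R(d, s) = 0 (R(d, s) = 0**2 = 0)
R(a, -6) + k(5)*u = 0 + 36*(-17) = 0 - 612 = -612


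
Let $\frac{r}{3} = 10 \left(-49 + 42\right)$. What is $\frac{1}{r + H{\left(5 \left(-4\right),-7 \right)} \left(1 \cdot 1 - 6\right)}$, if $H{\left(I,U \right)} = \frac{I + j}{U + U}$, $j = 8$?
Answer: $- \frac{7}{1500} \approx -0.0046667$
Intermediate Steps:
$r = -210$ ($r = 3 \cdot 10 \left(-49 + 42\right) = 3 \cdot 10 \left(-7\right) = 3 \left(-70\right) = -210$)
$H{\left(I,U \right)} = \frac{8 + I}{2 U}$ ($H{\left(I,U \right)} = \frac{I + 8}{U + U} = \frac{8 + I}{2 U}$)
$\frac{1}{r + H{\left(5 \left(-4\right),-7 \right)} \left(1 \cdot 1 - 6\right)} = \frac{1}{-210 + \frac{8 + 5 \left(-4\right)}{2 \left(-7\right)} \left(1 \cdot 1 - 6\right)} = \frac{1}{-210 + \frac{1}{2} \left(- \frac{1}{7}\right) \left(8 - 20\right) \left(1 - 6\right)} = \frac{1}{-210 + \frac{1}{2} \left(- \frac{1}{7}\right) \left(-12\right) \left(-5\right)} = \frac{1}{-210 + \frac{6}{7} \left(-5\right)} = \frac{1}{-210 - \frac{30}{7}} = \frac{1}{- \frac{1500}{7}} = - \frac{7}{1500}$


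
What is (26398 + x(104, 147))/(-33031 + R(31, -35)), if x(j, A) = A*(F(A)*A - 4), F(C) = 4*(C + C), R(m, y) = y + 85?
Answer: -25437994/32981 ≈ -771.29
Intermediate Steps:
R(m, y) = 85 + y
F(C) = 8*C (F(C) = 4*(2*C) = 8*C)
x(j, A) = A*(-4 + 8*A²) (x(j, A) = A*((8*A)*A - 4) = A*(8*A² - 4) = A*(-4 + 8*A²))
(26398 + x(104, 147))/(-33031 + R(31, -35)) = (26398 + (-4*147 + 8*147³))/(-33031 + (85 - 35)) = (26398 + (-588 + 8*3176523))/(-33031 + 50) = (26398 + (-588 + 25412184))/(-32981) = (26398 + 25411596)*(-1/32981) = 25437994*(-1/32981) = -25437994/32981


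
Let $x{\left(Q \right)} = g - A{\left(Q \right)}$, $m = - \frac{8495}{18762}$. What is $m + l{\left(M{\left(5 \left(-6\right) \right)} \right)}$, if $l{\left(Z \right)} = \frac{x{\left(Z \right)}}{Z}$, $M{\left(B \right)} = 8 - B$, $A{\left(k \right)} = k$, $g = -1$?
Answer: $- \frac{263632}{178239} \approx -1.4791$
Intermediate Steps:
$m = - \frac{8495}{18762}$ ($m = \left(-8495\right) \frac{1}{18762} = - \frac{8495}{18762} \approx -0.45278$)
$x{\left(Q \right)} = -1 - Q$
$l{\left(Z \right)} = \frac{-1 - Z}{Z}$
$m + l{\left(M{\left(5 \left(-6\right) \right)} \right)} = - \frac{8495}{18762} + \frac{-1 - \left(8 - 5 \left(-6\right)\right)}{8 - 5 \left(-6\right)} = - \frac{8495}{18762} + \frac{-1 - \left(8 - -30\right)}{8 - -30} = - \frac{8495}{18762} + \frac{-1 - \left(8 + 30\right)}{8 + 30} = - \frac{8495}{18762} + \frac{-1 - 38}{38} = - \frac{8495}{18762} + \frac{1}{38} \left(-39\right) = - \frac{8495}{18762} - \frac{39}{38} = - \frac{263632}{178239}$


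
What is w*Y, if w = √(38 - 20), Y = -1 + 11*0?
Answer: -3*√2 ≈ -4.2426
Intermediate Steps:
Y = -1 (Y = -1 + 0 = -1)
w = 3*√2 (w = √18 = 3*√2 ≈ 4.2426)
w*Y = (3*√2)*(-1) = -3*√2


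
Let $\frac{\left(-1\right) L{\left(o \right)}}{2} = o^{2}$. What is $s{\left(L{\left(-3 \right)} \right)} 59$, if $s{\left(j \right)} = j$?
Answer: $-1062$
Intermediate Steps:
$L{\left(o \right)} = - 2 o^{2}$
$s{\left(L{\left(-3 \right)} \right)} 59 = - 2 \left(-3\right)^{2} \cdot 59 = \left(-2\right) 9 \cdot 59 = \left(-18\right) 59 = -1062$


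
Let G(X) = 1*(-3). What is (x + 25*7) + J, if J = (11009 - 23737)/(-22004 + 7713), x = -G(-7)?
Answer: 2556526/14291 ≈ 178.89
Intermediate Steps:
G(X) = -3
x = 3 (x = -1*(-3) = 3)
J = 12728/14291 (J = -12728/(-14291) = -12728*(-1/14291) = 12728/14291 ≈ 0.89063)
(x + 25*7) + J = (3 + 25*7) + 12728/14291 = (3 + 175) + 12728/14291 = 178 + 12728/14291 = 2556526/14291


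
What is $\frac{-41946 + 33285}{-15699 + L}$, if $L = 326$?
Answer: $\frac{8661}{15373} \approx 0.56339$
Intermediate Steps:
$\frac{-41946 + 33285}{-15699 + L} = \frac{-41946 + 33285}{-15699 + 326} = - \frac{8661}{-15373} = \left(-8661\right) \left(- \frac{1}{15373}\right) = \frac{8661}{15373}$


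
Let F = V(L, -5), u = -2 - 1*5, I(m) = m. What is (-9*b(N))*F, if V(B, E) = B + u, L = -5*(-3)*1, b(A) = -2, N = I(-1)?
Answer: 144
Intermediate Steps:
N = -1
L = 15 (L = 15*1 = 15)
u = -7 (u = -2 - 5 = -7)
V(B, E) = -7 + B (V(B, E) = B - 7 = -7 + B)
F = 8 (F = -7 + 15 = 8)
(-9*b(N))*F = -9*(-2)*8 = 18*8 = 144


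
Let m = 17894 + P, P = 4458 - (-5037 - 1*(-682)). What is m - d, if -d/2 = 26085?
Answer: 78877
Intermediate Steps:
P = 8813 (P = 4458 - (-5037 + 682) = 4458 - 1*(-4355) = 4458 + 4355 = 8813)
d = -52170 (d = -2*26085 = -52170)
m = 26707 (m = 17894 + 8813 = 26707)
m - d = 26707 - 1*(-52170) = 26707 + 52170 = 78877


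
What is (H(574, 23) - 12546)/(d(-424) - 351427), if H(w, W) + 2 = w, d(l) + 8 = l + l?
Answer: 11974/352283 ≈ 0.033990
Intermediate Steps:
d(l) = -8 + 2*l (d(l) = -8 + (l + l) = -8 + 2*l)
H(w, W) = -2 + w
(H(574, 23) - 12546)/(d(-424) - 351427) = ((-2 + 574) - 12546)/((-8 + 2*(-424)) - 351427) = (572 - 12546)/((-8 - 848) - 351427) = -11974/(-856 - 351427) = -11974/(-352283) = -11974*(-1/352283) = 11974/352283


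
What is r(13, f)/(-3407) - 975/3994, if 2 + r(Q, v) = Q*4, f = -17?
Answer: -3521525/13607558 ≈ -0.25879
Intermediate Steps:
r(Q, v) = -2 + 4*Q (r(Q, v) = -2 + Q*4 = -2 + 4*Q)
r(13, f)/(-3407) - 975/3994 = (-2 + 4*13)/(-3407) - 975/3994 = (-2 + 52)*(-1/3407) - 975*1/3994 = 50*(-1/3407) - 975/3994 = -50/3407 - 975/3994 = -3521525/13607558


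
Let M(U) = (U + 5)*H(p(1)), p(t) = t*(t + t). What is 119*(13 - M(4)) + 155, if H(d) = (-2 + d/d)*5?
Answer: 7057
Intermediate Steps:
p(t) = 2*t² (p(t) = t*(2*t) = 2*t²)
H(d) = -5 (H(d) = (-2 + 1)*5 = -1*5 = -5)
M(U) = -25 - 5*U (M(U) = (U + 5)*(-5) = (5 + U)*(-5) = -25 - 5*U)
119*(13 - M(4)) + 155 = 119*(13 - (-25 - 5*4)) + 155 = 119*(13 - (-25 - 20)) + 155 = 119*(13 - 1*(-45)) + 155 = 119*(13 + 45) + 155 = 119*58 + 155 = 6902 + 155 = 7057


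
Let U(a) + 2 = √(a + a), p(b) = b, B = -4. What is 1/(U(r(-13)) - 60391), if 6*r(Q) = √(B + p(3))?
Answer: -1/(60393 - √3*√I/3) ≈ -1.6558e-5 - 1.1193e-10*I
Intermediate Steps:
r(Q) = I/6 (r(Q) = √(-4 + 3)/6 = √(-1)/6 = I/6)
U(a) = -2 + √2*√a (U(a) = -2 + √(a + a) = -2 + √(2*a) = -2 + √2*√a)
1/(U(r(-13)) - 60391) = 1/((-2 + √2*√(I/6)) - 60391) = 1/((-2 + √2*(√6*√I/6)) - 60391) = 1/((-2 + √3*√I/3) - 60391) = 1/(-60393 + √3*√I/3)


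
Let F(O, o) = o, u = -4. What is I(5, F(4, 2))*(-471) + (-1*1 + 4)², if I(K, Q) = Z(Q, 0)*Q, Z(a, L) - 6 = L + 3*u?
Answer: 5661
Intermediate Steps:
Z(a, L) = -6 + L (Z(a, L) = 6 + (L + 3*(-4)) = 6 + (L - 12) = 6 + (-12 + L) = -6 + L)
I(K, Q) = -6*Q (I(K, Q) = (-6 + 0)*Q = -6*Q)
I(5, F(4, 2))*(-471) + (-1*1 + 4)² = -6*2*(-471) + (-1*1 + 4)² = -12*(-471) + (-1 + 4)² = 5652 + 3² = 5652 + 9 = 5661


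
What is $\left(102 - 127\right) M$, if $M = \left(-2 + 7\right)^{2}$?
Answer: $-625$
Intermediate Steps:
$M = 25$ ($M = 5^{2} = 25$)
$\left(102 - 127\right) M = \left(102 - 127\right) 25 = \left(-25\right) 25 = -625$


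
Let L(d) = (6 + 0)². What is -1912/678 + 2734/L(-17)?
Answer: 148735/2034 ≈ 73.124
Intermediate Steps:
L(d) = 36 (L(d) = 6² = 36)
-1912/678 + 2734/L(-17) = -1912/678 + 2734/36 = -1912*1/678 + 2734*(1/36) = -956/339 + 1367/18 = 148735/2034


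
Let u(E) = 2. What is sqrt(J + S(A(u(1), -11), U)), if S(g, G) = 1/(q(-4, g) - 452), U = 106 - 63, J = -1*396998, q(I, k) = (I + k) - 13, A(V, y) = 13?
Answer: I*sqrt(20637544146)/228 ≈ 630.08*I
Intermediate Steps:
q(I, k) = -13 + I + k
J = -396998
U = 43
S(g, G) = 1/(-469 + g) (S(g, G) = 1/((-13 - 4 + g) - 452) = 1/((-17 + g) - 452) = 1/(-469 + g))
sqrt(J + S(A(u(1), -11), U)) = sqrt(-396998 + 1/(-469 + 13)) = sqrt(-396998 + 1/(-456)) = sqrt(-396998 - 1/456) = sqrt(-181031089/456) = I*sqrt(20637544146)/228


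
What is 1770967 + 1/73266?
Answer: 129751668223/73266 ≈ 1.7710e+6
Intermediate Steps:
1770967 + 1/73266 = 129751668223/73266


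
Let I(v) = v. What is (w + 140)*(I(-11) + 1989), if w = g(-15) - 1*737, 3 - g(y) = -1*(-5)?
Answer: -1184822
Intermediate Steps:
g(y) = -2 (g(y) = 3 - (-1)*(-5) = 3 - 1*5 = 3 - 5 = -2)
w = -739 (w = -2 - 1*737 = -2 - 737 = -739)
(w + 140)*(I(-11) + 1989) = (-739 + 140)*(-11 + 1989) = -599*1978 = -1184822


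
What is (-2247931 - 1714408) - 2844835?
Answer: -6807174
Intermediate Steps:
(-2247931 - 1714408) - 2844835 = -3962339 - 2844835 = -6807174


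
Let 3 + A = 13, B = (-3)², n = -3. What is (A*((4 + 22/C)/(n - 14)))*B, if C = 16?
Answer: -1935/68 ≈ -28.456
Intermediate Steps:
B = 9
A = 10 (A = -3 + 13 = 10)
(A*((4 + 22/C)/(n - 14)))*B = (10*((4 + 22/16)/(-3 - 14)))*9 = (10*((4 + 22*(1/16))/(-17)))*9 = (10*((4 + 11/8)*(-1/17)))*9 = (10*((43/8)*(-1/17)))*9 = (10*(-43/136))*9 = -215/68*9 = -1935/68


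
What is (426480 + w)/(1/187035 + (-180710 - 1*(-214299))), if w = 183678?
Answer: 57060450765/3141159308 ≈ 18.165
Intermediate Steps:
(426480 + w)/(1/187035 + (-180710 - 1*(-214299))) = (426480 + 183678)/(1/187035 + (-180710 - 1*(-214299))) = 610158/(1/187035 + (-180710 + 214299)) = 610158/(1/187035 + 33589) = 610158/(6282318616/187035) = 610158*(187035/6282318616) = 57060450765/3141159308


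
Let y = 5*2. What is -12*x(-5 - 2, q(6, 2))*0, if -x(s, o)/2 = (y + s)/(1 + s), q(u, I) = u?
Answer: 0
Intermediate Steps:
y = 10
x(s, o) = -2*(10 + s)/(1 + s)
-12*x(-5 - 2, q(6, 2))*0 = -24*(-10 - (-5 - 2))/(1 + (-5 - 2))*0 = -24*(-10 - 1*(-7))/(1 - 7)*0 = -24*(-10 + 7)/(-6)*0 = -24*(-1)*(-3)/6*0 = -12*1*0 = -12*0 = 0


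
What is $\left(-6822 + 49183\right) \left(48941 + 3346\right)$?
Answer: $2214929607$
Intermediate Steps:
$\left(-6822 + 49183\right) \left(48941 + 3346\right) = 42361 \cdot 52287 = 2214929607$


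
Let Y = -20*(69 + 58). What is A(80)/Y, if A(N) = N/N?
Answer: -1/2540 ≈ -0.00039370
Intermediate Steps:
A(N) = 1
Y = -2540 (Y = -20*127 = -2540)
A(80)/Y = 1/(-2540) = 1*(-1/2540) = -1/2540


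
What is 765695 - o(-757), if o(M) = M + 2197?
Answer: 764255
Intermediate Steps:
o(M) = 2197 + M
765695 - o(-757) = 765695 - (2197 - 757) = 765695 - 1*1440 = 765695 - 1440 = 764255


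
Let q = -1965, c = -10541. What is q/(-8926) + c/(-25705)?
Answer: 144599291/229442830 ≈ 0.63022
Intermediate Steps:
q/(-8926) + c/(-25705) = -1965/(-8926) - 10541/(-25705) = -1965*(-1/8926) - 10541*(-1/25705) = 1965/8926 + 10541/25705 = 144599291/229442830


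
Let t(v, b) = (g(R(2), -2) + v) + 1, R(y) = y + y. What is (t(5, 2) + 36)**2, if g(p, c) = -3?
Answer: 1521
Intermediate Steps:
R(y) = 2*y
t(v, b) = -2 + v (t(v, b) = (-3 + v) + 1 = -2 + v)
(t(5, 2) + 36)**2 = ((-2 + 5) + 36)**2 = (3 + 36)**2 = 39**2 = 1521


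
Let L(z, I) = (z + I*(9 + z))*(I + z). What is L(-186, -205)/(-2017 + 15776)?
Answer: -14114709/13759 ≈ -1025.9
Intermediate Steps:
L(z, I) = (I + z)*(z + I*(9 + z))
L(-186, -205)/(-2017 + 15776) = ((-186)² + 9*(-205)² - 205*(-186)² - 186*(-205)² + 10*(-205)*(-186))/(-2017 + 15776) = (34596 + 9*42025 - 205*34596 - 186*42025 + 381300)/13759 = (34596 + 378225 - 7092180 - 7816650 + 381300)*(1/13759) = -14114709*1/13759 = -14114709/13759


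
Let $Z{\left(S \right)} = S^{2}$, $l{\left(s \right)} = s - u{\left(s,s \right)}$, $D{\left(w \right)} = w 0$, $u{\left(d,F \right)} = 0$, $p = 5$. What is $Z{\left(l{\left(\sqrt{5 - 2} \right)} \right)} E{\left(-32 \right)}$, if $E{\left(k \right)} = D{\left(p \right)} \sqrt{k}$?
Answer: $0$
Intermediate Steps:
$D{\left(w \right)} = 0$
$l{\left(s \right)} = s$ ($l{\left(s \right)} = s - 0 = s + 0 = s$)
$E{\left(k \right)} = 0$ ($E{\left(k \right)} = 0 \sqrt{k} = 0$)
$Z{\left(l{\left(\sqrt{5 - 2} \right)} \right)} E{\left(-32 \right)} = \left(\sqrt{5 - 2}\right)^{2} \cdot 0 = \left(\sqrt{3}\right)^{2} \cdot 0 = 3 \cdot 0 = 0$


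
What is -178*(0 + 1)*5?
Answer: -890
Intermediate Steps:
-178*(0 + 1)*5 = -178*5 = -890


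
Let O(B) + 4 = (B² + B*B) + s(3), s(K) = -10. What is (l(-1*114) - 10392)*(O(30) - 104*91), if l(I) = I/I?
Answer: 79782098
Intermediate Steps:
l(I) = 1
O(B) = -14 + 2*B² (O(B) = -4 + ((B² + B*B) - 10) = -4 + ((B² + B²) - 10) = -4 + (2*B² - 10) = -4 + (-10 + 2*B²) = -14 + 2*B²)
(l(-1*114) - 10392)*(O(30) - 104*91) = (1 - 10392)*((-14 + 2*30²) - 104*91) = -10391*((-14 + 2*900) - 9464) = -10391*((-14 + 1800) - 9464) = -10391*(1786 - 9464) = -10391*(-7678) = 79782098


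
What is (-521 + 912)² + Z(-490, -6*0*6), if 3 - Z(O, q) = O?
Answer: 153374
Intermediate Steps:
Z(O, q) = 3 - O
(-521 + 912)² + Z(-490, -6*0*6) = (-521 + 912)² + (3 - 1*(-490)) = 391² + (3 + 490) = 152881 + 493 = 153374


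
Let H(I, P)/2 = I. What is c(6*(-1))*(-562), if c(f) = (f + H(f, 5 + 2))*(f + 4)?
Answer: -20232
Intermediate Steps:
H(I, P) = 2*I
c(f) = 3*f*(4 + f) (c(f) = (f + 2*f)*(f + 4) = (3*f)*(4 + f) = 3*f*(4 + f))
c(6*(-1))*(-562) = (3*(6*(-1))*(4 + 6*(-1)))*(-562) = (3*(-6)*(4 - 6))*(-562) = (3*(-6)*(-2))*(-562) = 36*(-562) = -20232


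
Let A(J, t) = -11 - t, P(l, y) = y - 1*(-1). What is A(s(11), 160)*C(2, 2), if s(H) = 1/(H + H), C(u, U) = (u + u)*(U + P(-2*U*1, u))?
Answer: -3420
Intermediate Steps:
P(l, y) = 1 + y (P(l, y) = y + 1 = 1 + y)
C(u, U) = 2*u*(1 + U + u) (C(u, U) = (u + u)*(U + (1 + u)) = (2*u)*(1 + U + u) = 2*u*(1 + U + u))
s(H) = 1/(2*H)
A(s(11), 160)*C(2, 2) = (-11 - 1*160)*(2*2*(1 + 2 + 2)) = (-11 - 160)*(2*2*5) = -171*20 = -3420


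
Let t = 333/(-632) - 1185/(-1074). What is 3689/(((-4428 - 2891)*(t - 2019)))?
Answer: 417329192/1671222062861 ≈ 0.00024972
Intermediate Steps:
t = 65213/113128 (t = 333*(-1/632) - 1185*(-1/1074) = -333/632 + 395/358 = 65213/113128 ≈ 0.57645)
3689/(((-4428 - 2891)*(t - 2019))) = 3689/(((-4428 - 2891)*(65213/113128 - 2019))) = 3689/((-7319*(-228340219/113128))) = 3689/(1671222062861/113128) = 3689*(113128/1671222062861) = 417329192/1671222062861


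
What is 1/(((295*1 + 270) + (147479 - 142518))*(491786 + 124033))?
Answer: 1/3403015794 ≈ 2.9386e-10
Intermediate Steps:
1/(((295*1 + 270) + (147479 - 142518))*(491786 + 124033)) = 1/(((295 + 270) + 4961)*615819) = 1/((565 + 4961)*615819) = 1/(5526*615819) = 1/3403015794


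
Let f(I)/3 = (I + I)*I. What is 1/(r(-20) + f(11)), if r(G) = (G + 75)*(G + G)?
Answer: -1/1474 ≈ -0.00067843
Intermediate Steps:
r(G) = 2*G*(75 + G) (r(G) = (75 + G)*(2*G) = 2*G*(75 + G))
f(I) = 6*I**2 (f(I) = 3*((I + I)*I) = 3*((2*I)*I) = 3*(2*I**2) = 6*I**2)
1/(r(-20) + f(11)) = 1/(2*(-20)*(75 - 20) + 6*11**2) = 1/(2*(-20)*55 + 6*121) = 1/(-2200 + 726) = 1/(-1474) = -1/1474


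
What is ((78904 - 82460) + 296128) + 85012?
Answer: 377584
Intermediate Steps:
((78904 - 82460) + 296128) + 85012 = (-3556 + 296128) + 85012 = 292572 + 85012 = 377584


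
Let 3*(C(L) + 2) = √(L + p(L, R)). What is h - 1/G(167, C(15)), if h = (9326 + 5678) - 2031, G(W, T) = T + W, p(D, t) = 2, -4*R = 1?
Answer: 3178487299/245008 + 3*√17/245008 ≈ 12973.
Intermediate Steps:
R = -¼ (R = -¼*1 = -¼ ≈ -0.25000)
C(L) = -2 + √(2 + L)/3 (C(L) = -2 + √(L + 2)/3 = -2 + √(2 + L)/3)
h = 12973 (h = 15004 - 2031 = 12973)
h - 1/G(167, C(15)) = 12973 - 1/((-2 + √(2 + 15)/3) + 167) = 12973 - 1/((-2 + √17/3) + 167) = 12973 - 1/(165 + √17/3)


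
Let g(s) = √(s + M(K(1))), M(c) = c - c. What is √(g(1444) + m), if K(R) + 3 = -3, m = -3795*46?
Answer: 2*I*√43633 ≈ 417.77*I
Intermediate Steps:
m = -174570
K(R) = -6 (K(R) = -3 - 3 = -6)
M(c) = 0
g(s) = √s (g(s) = √(s + 0) = √s)
√(g(1444) + m) = √(√1444 - 174570) = √(38 - 174570) = √(-174532) = 2*I*√43633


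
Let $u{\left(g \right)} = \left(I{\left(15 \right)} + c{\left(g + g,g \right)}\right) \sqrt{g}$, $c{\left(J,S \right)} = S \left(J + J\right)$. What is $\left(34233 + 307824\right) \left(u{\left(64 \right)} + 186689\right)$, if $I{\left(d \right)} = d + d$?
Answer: $108774468057$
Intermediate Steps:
$I{\left(d \right)} = 2 d$
$c{\left(J,S \right)} = 2 J S$ ($c{\left(J,S \right)} = S 2 J = 2 J S$)
$u{\left(g \right)} = \sqrt{g} \left(30 + 4 g^{2}\right)$ ($u{\left(g \right)} = \left(2 \cdot 15 + 2 \left(g + g\right) g\right) \sqrt{g} = \left(30 + 2 \cdot 2 g g\right) \sqrt{g} = \left(30 + 4 g^{2}\right) \sqrt{g} = \sqrt{g} \left(30 + 4 g^{2}\right)$)
$\left(34233 + 307824\right) \left(u{\left(64 \right)} + 186689\right) = \left(34233 + 307824\right) \left(\sqrt{64} \left(30 + 4 \cdot 64^{2}\right) + 186689\right) = 342057 \left(8 \left(30 + 4 \cdot 4096\right) + 186689\right) = 342057 \left(8 \left(30 + 16384\right) + 186689\right) = 342057 \left(8 \cdot 16414 + 186689\right) = 342057 \left(131312 + 186689\right) = 342057 \cdot 318001 = 108774468057$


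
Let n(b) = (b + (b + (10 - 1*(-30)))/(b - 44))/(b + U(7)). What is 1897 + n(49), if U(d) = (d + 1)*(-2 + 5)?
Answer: 692739/365 ≈ 1897.9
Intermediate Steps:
U(d) = 3 + 3*d (U(d) = (1 + d)*3 = 3 + 3*d)
n(b) = (b + (40 + b)/(-44 + b))/(24 + b) (n(b) = (b + (b + (10 - 1*(-30)))/(b - 44))/(b + (3 + 3*7)) = (b + (b + (10 + 30))/(-44 + b))/(b + (3 + 21)) = (b + (b + 40)/(-44 + b))/(b + 24) = (b + (40 + b)/(-44 + b))/(24 + b))
1897 + n(49) = 1897 + (-40 - 1*49² + 43*49)/(1056 - 1*49² + 20*49) = 1897 + (-40 - 1*2401 + 2107)/(1056 - 1*2401 + 980) = 1897 + (-40 - 2401 + 2107)/(1056 - 2401 + 980) = 1897 - 334/(-365) = 1897 - 1/365*(-334) = 1897 + 334/365 = 692739/365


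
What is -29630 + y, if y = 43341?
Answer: 13711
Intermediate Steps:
-29630 + y = -29630 + 43341 = 13711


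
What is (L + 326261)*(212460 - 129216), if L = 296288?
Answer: 51823468956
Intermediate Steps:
(L + 326261)*(212460 - 129216) = (296288 + 326261)*(212460 - 129216) = 622549*83244 = 51823468956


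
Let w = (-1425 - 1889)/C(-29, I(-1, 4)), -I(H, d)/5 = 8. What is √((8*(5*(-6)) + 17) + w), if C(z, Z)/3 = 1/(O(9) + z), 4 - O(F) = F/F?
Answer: √256485/3 ≈ 168.81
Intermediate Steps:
I(H, d) = -40 (I(H, d) = -5*8 = -40)
O(F) = 3 (O(F) = 4 - F/F = 4 - 1*1 = 4 - 1 = 3)
C(z, Z) = 3/(3 + z)
w = 86164/3 (w = (-1425 - 1889)/((3/(3 - 29))) = -3314/(3/(-26)) = -3314/(3*(-1/26)) = -3314/(-3/26) = -3314*(-26/3) = 86164/3 ≈ 28721.)
√((8*(5*(-6)) + 17) + w) = √((8*(5*(-6)) + 17) + 86164/3) = √((8*(-30) + 17) + 86164/3) = √((-240 + 17) + 86164/3) = √(-223 + 86164/3) = √(85495/3) = √256485/3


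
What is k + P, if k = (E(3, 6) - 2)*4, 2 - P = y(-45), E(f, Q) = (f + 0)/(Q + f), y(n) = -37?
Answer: 97/3 ≈ 32.333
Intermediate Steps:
E(f, Q) = f/(Q + f)
P = 39 (P = 2 - 1*(-37) = 2 + 37 = 39)
k = -20/3 (k = (3/(6 + 3) - 2)*4 = (3/9 - 2)*4 = (3*(1/9) - 2)*4 = (1/3 - 2)*4 = -5/3*4 = -20/3 ≈ -6.6667)
k + P = -20/3 + 39 = 97/3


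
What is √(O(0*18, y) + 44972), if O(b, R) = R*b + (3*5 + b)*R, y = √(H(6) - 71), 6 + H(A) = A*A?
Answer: √(44972 + 15*I*√41) ≈ 212.07 + 0.226*I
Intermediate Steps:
H(A) = -6 + A² (H(A) = -6 + A*A = -6 + A²)
y = I*√41 (y = √((-6 + 6²) - 71) = √((-6 + 36) - 71) = √(30 - 71) = √(-41) = I*√41 ≈ 6.4031*I)
O(b, R) = R*b + R*(15 + b) (O(b, R) = R*b + (15 + b)*R = R*b + R*(15 + b))
√(O(0*18, y) + 44972) = √((I*√41)*(15 + 2*(0*18)) + 44972) = √((I*√41)*(15 + 2*0) + 44972) = √((I*√41)*(15 + 0) + 44972) = √((I*√41)*15 + 44972) = √(15*I*√41 + 44972) = √(44972 + 15*I*√41)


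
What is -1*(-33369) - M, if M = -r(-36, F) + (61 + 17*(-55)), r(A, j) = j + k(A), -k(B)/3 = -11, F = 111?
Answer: 34387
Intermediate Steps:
k(B) = 33 (k(B) = -3*(-11) = 33)
r(A, j) = 33 + j (r(A, j) = j + 33 = 33 + j)
M = -1018 (M = -(33 + 111) + (61 + 17*(-55)) = -1*144 + (61 - 935) = -144 - 874 = -1018)
-1*(-33369) - M = -1*(-33369) - 1*(-1018) = 33369 + 1018 = 34387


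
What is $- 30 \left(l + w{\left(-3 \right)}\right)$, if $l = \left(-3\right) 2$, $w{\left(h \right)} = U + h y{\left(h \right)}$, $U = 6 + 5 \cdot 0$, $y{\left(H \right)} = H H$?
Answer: $810$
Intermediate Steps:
$y{\left(H \right)} = H^{2}$
$U = 6$ ($U = 6 + 0 = 6$)
$w{\left(h \right)} = 6 + h^{3}$ ($w{\left(h \right)} = 6 + h h^{2} = 6 + h^{3}$)
$l = -6$
$- 30 \left(l + w{\left(-3 \right)}\right) = - 30 \left(-6 + \left(6 + \left(-3\right)^{3}\right)\right) = - 30 \left(-6 + \left(6 - 27\right)\right) = - 30 \left(-6 - 21\right) = - 30 \left(-27\right) = \left(-1\right) \left(-810\right) = 810$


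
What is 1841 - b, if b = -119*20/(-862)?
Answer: 792281/431 ≈ 1838.2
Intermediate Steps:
b = 1190/431 (b = -2380*(-1/862) = 1190/431 ≈ 2.7610)
1841 - b = 1841 - 1*1190/431 = 1841 - 1190/431 = 792281/431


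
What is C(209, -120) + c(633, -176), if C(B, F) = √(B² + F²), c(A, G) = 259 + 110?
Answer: 610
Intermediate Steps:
c(A, G) = 369
C(209, -120) + c(633, -176) = √(209² + (-120)²) + 369 = √(43681 + 14400) + 369 = √58081 + 369 = 241 + 369 = 610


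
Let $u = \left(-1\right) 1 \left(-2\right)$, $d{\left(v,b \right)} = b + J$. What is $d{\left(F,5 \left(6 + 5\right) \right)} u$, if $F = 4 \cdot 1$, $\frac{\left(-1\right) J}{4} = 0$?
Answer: $110$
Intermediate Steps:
$J = 0$ ($J = \left(-4\right) 0 = 0$)
$F = 4$
$d{\left(v,b \right)} = b$ ($d{\left(v,b \right)} = b + 0 = b$)
$u = 2$ ($u = \left(-1\right) \left(-2\right) = 2$)
$d{\left(F,5 \left(6 + 5\right) \right)} u = 5 \left(6 + 5\right) 2 = 5 \cdot 11 \cdot 2 = 55 \cdot 2 = 110$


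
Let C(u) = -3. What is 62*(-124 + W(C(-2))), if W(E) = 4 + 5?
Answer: -7130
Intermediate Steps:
W(E) = 9
62*(-124 + W(C(-2))) = 62*(-124 + 9) = 62*(-115) = -7130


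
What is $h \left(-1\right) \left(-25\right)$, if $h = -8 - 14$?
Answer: $-550$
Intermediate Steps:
$h = -22$ ($h = -8 - 14 = -22$)
$h \left(-1\right) \left(-25\right) = \left(-22\right) \left(-1\right) \left(-25\right) = 22 \left(-25\right) = -550$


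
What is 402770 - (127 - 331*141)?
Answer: 449314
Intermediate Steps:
402770 - (127 - 331*141) = 402770 - (127 - 46671) = 402770 - 1*(-46544) = 402770 + 46544 = 449314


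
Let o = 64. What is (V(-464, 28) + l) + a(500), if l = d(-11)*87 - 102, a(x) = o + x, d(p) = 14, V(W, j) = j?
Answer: 1708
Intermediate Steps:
a(x) = 64 + x
l = 1116 (l = 14*87 - 102 = 1218 - 102 = 1116)
(V(-464, 28) + l) + a(500) = (28 + 1116) + (64 + 500) = 1144 + 564 = 1708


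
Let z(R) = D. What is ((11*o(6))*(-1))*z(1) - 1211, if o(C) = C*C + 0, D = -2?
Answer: -419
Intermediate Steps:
o(C) = C² (o(C) = C² + 0 = C²)
z(R) = -2
((11*o(6))*(-1))*z(1) - 1211 = ((11*6²)*(-1))*(-2) - 1211 = ((11*36)*(-1))*(-2) - 1211 = (396*(-1))*(-2) - 1211 = -396*(-2) - 1211 = 792 - 1211 = -419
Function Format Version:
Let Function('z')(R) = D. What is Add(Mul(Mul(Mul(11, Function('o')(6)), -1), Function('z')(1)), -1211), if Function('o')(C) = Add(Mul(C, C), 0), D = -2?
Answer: -419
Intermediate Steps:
Function('o')(C) = Pow(C, 2) (Function('o')(C) = Add(Pow(C, 2), 0) = Pow(C, 2))
Function('z')(R) = -2
Add(Mul(Mul(Mul(11, Function('o')(6)), -1), Function('z')(1)), -1211) = Add(Mul(Mul(Mul(11, Pow(6, 2)), -1), -2), -1211) = Add(Mul(Mul(Mul(11, 36), -1), -2), -1211) = Add(Mul(Mul(396, -1), -2), -1211) = Add(Mul(-396, -2), -1211) = Add(792, -1211) = -419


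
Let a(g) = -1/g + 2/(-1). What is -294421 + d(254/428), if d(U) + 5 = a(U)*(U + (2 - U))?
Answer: -37393038/127 ≈ -2.9443e+5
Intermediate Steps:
a(g) = -2 - 1/g (a(g) = -1/g + 2*(-1) = -1/g - 2 = -2 - 1/g)
d(U) = -9 - 2/U (d(U) = -5 + (-2 - 1/U)*(U + (2 - U)) = -5 + (-2 - 1/U)*2 = -5 + (-4 - 2/U) = -9 - 2/U)
-294421 + d(254/428) = -294421 + (-9 - 2/(254/428)) = -294421 + (-9 - 2/(254*(1/428))) = -294421 + (-9 - 2/127/214) = -294421 + (-9 - 2*214/127) = -294421 + (-9 - 428/127) = -294421 - 1571/127 = -37393038/127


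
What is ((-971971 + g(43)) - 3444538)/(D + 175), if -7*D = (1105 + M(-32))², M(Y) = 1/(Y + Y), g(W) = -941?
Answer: 126657126400/4996159361 ≈ 25.351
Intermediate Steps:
M(Y) = 1/(2*Y)
D = -5001176961/28672 (D = -(1105 + (½)/(-32))²/7 = -(1105 + (½)*(-1/32))²/7 = -(1105 - 1/64)²/7 = -(70719/64)²/7 = -⅐*5001176961/4096 = -5001176961/28672 ≈ -1.7443e+5)
((-971971 + g(43)) - 3444538)/(D + 175) = ((-971971 - 941) - 3444538)/(-5001176961/28672 + 175) = (-972912 - 3444538)/(-4996159361/28672) = -4417450*(-28672/4996159361) = 126657126400/4996159361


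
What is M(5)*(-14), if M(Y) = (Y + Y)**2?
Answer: -1400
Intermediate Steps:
M(Y) = 4*Y**2 (M(Y) = (2*Y)**2 = 4*Y**2)
M(5)*(-14) = (4*5**2)*(-14) = (4*25)*(-14) = 100*(-14) = -1400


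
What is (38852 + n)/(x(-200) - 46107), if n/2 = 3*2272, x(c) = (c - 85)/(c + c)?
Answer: -4198720/3688503 ≈ -1.1383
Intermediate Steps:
x(c) = (-85 + c)/(2*c) (x(c) = (-85 + c)/((2*c)) = (-85 + c)*(1/(2*c)) = (-85 + c)/(2*c))
n = 13632 (n = 2*(3*2272) = 2*6816 = 13632)
(38852 + n)/(x(-200) - 46107) = (38852 + 13632)/((1/2)*(-85 - 200)/(-200) - 46107) = 52484/((1/2)*(-1/200)*(-285) - 46107) = 52484/(57/80 - 46107) = 52484/(-3688503/80) = 52484*(-80/3688503) = -4198720/3688503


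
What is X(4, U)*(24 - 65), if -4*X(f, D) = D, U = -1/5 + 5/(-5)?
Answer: -123/10 ≈ -12.300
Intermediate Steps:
U = -6/5 (U = -1*1/5 + 5*(-1/5) = -1/5 - 1 = -6/5 ≈ -1.2000)
X(f, D) = -D/4
X(4, U)*(24 - 65) = (-1/4*(-6/5))*(24 - 65) = (3/10)*(-41) = -123/10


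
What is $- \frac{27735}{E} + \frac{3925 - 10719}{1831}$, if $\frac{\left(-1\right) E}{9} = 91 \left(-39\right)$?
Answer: $- \frac{89263313}{19494657} \approx -4.5789$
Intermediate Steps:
$E = 31941$ ($E = - 9 \cdot 91 \left(-39\right) = \left(-9\right) \left(-3549\right) = 31941$)
$- \frac{27735}{E} + \frac{3925 - 10719}{1831} = - \frac{27735}{31941} + \frac{3925 - 10719}{1831} = \left(-27735\right) \frac{1}{31941} - \frac{6794}{1831} = - \frac{9245}{10647} - \frac{6794}{1831} = - \frac{89263313}{19494657}$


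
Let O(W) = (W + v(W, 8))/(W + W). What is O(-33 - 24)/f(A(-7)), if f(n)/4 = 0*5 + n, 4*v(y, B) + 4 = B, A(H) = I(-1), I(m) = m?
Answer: -7/57 ≈ -0.12281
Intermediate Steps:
A(H) = -1
v(y, B) = -1 + B/4
f(n) = 4*n (f(n) = 4*(0*5 + n) = 4*(0 + n) = 4*n)
O(W) = (1 + W)/(2*W) (O(W) = (W + (-1 + (¼)*8))/(W + W) = (W + (-1 + 2))/((2*W)) = (W + 1)*(1/(2*W)) = (1 + W)*(1/(2*W)) = (1 + W)/(2*W))
O(-33 - 24)/f(A(-7)) = ((1 + (-33 - 24))/(2*(-33 - 24)))/((4*(-1))) = ((½)*(1 - 57)/(-57))/(-4) = ((½)*(-1/57)*(-56))*(-¼) = (28/57)*(-¼) = -7/57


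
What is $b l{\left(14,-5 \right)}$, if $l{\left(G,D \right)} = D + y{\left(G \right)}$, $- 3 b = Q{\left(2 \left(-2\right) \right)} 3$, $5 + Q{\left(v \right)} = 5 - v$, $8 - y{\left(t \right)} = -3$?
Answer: $-24$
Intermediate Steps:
$y{\left(t \right)} = 11$ ($y{\left(t \right)} = 8 - -3 = 8 + 3 = 11$)
$Q{\left(v \right)} = - v$ ($Q{\left(v \right)} = -5 - \left(-5 + v\right) = - v$)
$b = -4$ ($b = - \frac{- 2 \left(-2\right) 3}{3} = - \frac{\left(-1\right) \left(-4\right) 3}{3} = - \frac{4 \cdot 3}{3} = \left(- \frac{1}{3}\right) 12 = -4$)
$l{\left(G,D \right)} = 11 + D$ ($l{\left(G,D \right)} = D + 11 = 11 + D$)
$b l{\left(14,-5 \right)} = - 4 \left(11 - 5\right) = \left(-4\right) 6 = -24$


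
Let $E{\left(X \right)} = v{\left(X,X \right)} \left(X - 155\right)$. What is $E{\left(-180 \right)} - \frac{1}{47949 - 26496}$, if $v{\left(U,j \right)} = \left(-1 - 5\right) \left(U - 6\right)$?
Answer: $- \frac{8020418581}{21453} \approx -3.7386 \cdot 10^{5}$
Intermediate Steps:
$v{\left(U,j \right)} = 36 - 6 U$ ($v{\left(U,j \right)} = - 6 \left(-6 + U\right) = 36 - 6 U$)
$E{\left(X \right)} = \left(-155 + X\right) \left(36 - 6 X\right)$ ($E{\left(X \right)} = \left(36 - 6 X\right) \left(X - 155\right) = \left(36 - 6 X\right) \left(-155 + X\right) = \left(-155 + X\right) \left(36 - 6 X\right)$)
$E{\left(-180 \right)} - \frac{1}{47949 - 26496} = - 6 \left(-155 - 180\right) \left(-6 - 180\right) - \frac{1}{47949 - 26496} = \left(-6\right) \left(-335\right) \left(-186\right) - \frac{1}{47949 - 26496} = -373860 - \frac{1}{21453} = - \frac{8020418581}{21453}$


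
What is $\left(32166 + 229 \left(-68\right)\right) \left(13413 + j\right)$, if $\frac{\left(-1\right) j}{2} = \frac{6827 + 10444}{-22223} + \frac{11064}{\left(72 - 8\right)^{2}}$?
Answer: $\frac{632943661665039}{2844544} \approx 2.2251 \cdot 10^{8}$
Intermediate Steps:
$j = - \frac{21891657}{5689088}$ ($j = - 2 \left(\frac{6827 + 10444}{-22223} + \frac{11064}{\left(72 - 8\right)^{2}}\right) = - 2 \left(17271 \left(- \frac{1}{22223}\right) + \frac{11064}{64^{2}}\right) = - 2 \left(- \frac{17271}{22223} + \frac{11064}{4096}\right) = - 2 \left(- \frac{17271}{22223} + 11064 \cdot \frac{1}{4096}\right) = - 2 \left(- \frac{17271}{22223} + \frac{1383}{512}\right) = \left(-2\right) \frac{21891657}{11378176} = - \frac{21891657}{5689088} \approx -3.848$)
$\left(32166 + 229 \left(-68\right)\right) \left(13413 + j\right) = \left(32166 + 229 \left(-68\right)\right) \left(13413 - \frac{21891657}{5689088}\right) = \left(32166 - 15572\right) \frac{76285845687}{5689088} = 16594 \cdot \frac{76285845687}{5689088} = \frac{632943661665039}{2844544}$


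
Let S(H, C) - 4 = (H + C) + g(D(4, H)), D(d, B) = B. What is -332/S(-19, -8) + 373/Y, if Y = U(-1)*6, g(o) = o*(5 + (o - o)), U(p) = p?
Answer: -21011/354 ≈ -59.353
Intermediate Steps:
g(o) = 5*o (g(o) = o*(5 + 0) = o*5 = 5*o)
S(H, C) = 4 + C + 6*H (S(H, C) = 4 + ((H + C) + 5*H) = 4 + ((C + H) + 5*H) = 4 + (C + 6*H) = 4 + C + 6*H)
Y = -6 (Y = -1*6 = -6)
-332/S(-19, -8) + 373/Y = -332/(4 - 8 + 6*(-19)) + 373/(-6) = -332/(4 - 8 - 114) + 373*(-⅙) = -332/(-118) - 373/6 = -332*(-1/118) - 373/6 = 166/59 - 373/6 = -21011/354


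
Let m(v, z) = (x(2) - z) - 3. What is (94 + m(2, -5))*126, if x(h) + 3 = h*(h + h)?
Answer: 12726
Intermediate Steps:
x(h) = -3 + 2*h**2 (x(h) = -3 + h*(h + h) = -3 + h*(2*h) = -3 + 2*h**2)
m(v, z) = 2 - z (m(v, z) = ((-3 + 2*2**2) - z) - 3 = ((-3 + 2*4) - z) - 3 = ((-3 + 8) - z) - 3 = (5 - z) - 3 = 2 - z)
(94 + m(2, -5))*126 = (94 + (2 - 1*(-5)))*126 = (94 + (2 + 5))*126 = (94 + 7)*126 = 101*126 = 12726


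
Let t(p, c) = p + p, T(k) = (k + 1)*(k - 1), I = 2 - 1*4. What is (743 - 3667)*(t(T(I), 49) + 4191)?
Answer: -12272028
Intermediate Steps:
I = -2 (I = 2 - 4 = -2)
T(k) = (1 + k)*(-1 + k)
t(p, c) = 2*p
(743 - 3667)*(t(T(I), 49) + 4191) = (743 - 3667)*(2*(-1 + (-2)**2) + 4191) = -2924*(2*(-1 + 4) + 4191) = -2924*(2*3 + 4191) = -2924*(6 + 4191) = -2924*4197 = -12272028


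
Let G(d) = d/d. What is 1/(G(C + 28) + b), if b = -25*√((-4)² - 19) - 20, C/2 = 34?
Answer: I/(-19*I + 25*√3) ≈ -0.0084973 + 0.019366*I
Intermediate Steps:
C = 68 (C = 2*34 = 68)
G(d) = 1
b = -20 - 25*I*√3 (b = -25*√(16 - 19) - 20 = -25*I*√3 - 20 = -20 - 25*I*√3 ≈ -20.0 - 43.301*I)
1/(G(C + 28) + b) = 1/(1 + (-20 - 25*I*√3)) = 1/(-19 - 25*I*√3)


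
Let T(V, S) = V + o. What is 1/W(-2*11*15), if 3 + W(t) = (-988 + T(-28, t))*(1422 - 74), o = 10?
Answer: -1/1356091 ≈ -7.3741e-7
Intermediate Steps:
T(V, S) = 10 + V (T(V, S) = V + 10 = 10 + V)
W(t) = -1356091 (W(t) = -3 + (-988 + (10 - 28))*(1422 - 74) = -3 + (-988 - 18)*1348 = -3 - 1006*1348 = -3 - 1356088 = -1356091)
1/W(-2*11*15) = 1/(-1356091) = -1/1356091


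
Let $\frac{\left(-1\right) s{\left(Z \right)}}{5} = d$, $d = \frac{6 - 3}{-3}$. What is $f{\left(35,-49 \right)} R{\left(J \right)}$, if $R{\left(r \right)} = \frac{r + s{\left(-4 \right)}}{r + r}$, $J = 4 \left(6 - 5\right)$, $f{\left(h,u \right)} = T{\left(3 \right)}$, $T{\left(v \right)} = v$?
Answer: $\frac{27}{8} \approx 3.375$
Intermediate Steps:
$f{\left(h,u \right)} = 3$
$d = -1$ ($d = 3 \left(- \frac{1}{3}\right) = -1$)
$s{\left(Z \right)} = 5$ ($s{\left(Z \right)} = \left(-5\right) \left(-1\right) = 5$)
$J = 4$ ($J = 4 \cdot 1 = 4$)
$R{\left(r \right)} = \frac{5 + r}{2 r}$ ($R{\left(r \right)} = \frac{r + 5}{r + r} = \frac{5 + r}{2 r}$)
$f{\left(35,-49 \right)} R{\left(J \right)} = 3 \frac{5 + 4}{2 \cdot 4} = 3 \cdot \frac{1}{2} \cdot \frac{1}{4} \cdot 9 = 3 \cdot \frac{9}{8} = \frac{27}{8}$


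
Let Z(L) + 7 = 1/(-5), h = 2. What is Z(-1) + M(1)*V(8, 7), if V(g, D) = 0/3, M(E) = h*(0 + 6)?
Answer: -36/5 ≈ -7.2000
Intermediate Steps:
M(E) = 12 (M(E) = 2*(0 + 6) = 2*6 = 12)
Z(L) = -36/5 (Z(L) = -7 + 1/(-5) = -7 - 1/5 = -36/5)
V(g, D) = 0 (V(g, D) = 0*(1/3) = 0)
Z(-1) + M(1)*V(8, 7) = -36/5 + 12*0 = -36/5 + 0 = -36/5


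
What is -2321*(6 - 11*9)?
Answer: 215853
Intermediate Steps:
-2321*(6 - 11*9) = -2321*(6 - 99) = -2321*(-93) = 215853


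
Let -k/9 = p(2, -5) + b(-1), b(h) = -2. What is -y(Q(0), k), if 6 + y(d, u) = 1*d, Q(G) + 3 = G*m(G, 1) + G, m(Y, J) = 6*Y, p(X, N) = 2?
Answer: 9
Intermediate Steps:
Q(G) = -3 + G + 6*G² (Q(G) = -3 + (G*(6*G) + G) = -3 + (6*G² + G) = -3 + (G + 6*G²) = -3 + G + 6*G²)
k = 0 (k = -9*(2 - 2) = -9*0 = 0)
y(d, u) = -6 + d (y(d, u) = -6 + 1*d = -6 + d)
-y(Q(0), k) = -(-6 + (-3 + 0 + 6*0²)) = -(-6 + (-3 + 0 + 6*0)) = -(-6 + (-3 + 0 + 0)) = -(-6 - 3) = -1*(-9) = 9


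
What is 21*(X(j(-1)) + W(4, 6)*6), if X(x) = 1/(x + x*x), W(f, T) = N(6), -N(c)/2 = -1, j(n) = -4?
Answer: 1015/4 ≈ 253.75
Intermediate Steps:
N(c) = 2 (N(c) = -2*(-1) = 2)
W(f, T) = 2
X(x) = 1/(x + x²)
21*(X(j(-1)) + W(4, 6)*6) = 21*(1/((-4)*(1 - 4)) + 2*6) = 21*(-¼/(-3) + 12) = 21*(-¼*(-⅓) + 12) = 21*(1/12 + 12) = 21*(145/12) = 1015/4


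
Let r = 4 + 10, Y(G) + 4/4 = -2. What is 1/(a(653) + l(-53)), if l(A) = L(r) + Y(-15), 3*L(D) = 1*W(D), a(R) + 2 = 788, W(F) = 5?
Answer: 3/2354 ≈ 0.0012744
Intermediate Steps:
Y(G) = -3 (Y(G) = -1 - 2 = -3)
r = 14
a(R) = 786 (a(R) = -2 + 788 = 786)
L(D) = 5/3 (L(D) = (1*5)/3 = (1/3)*5 = 5/3)
l(A) = -4/3 (l(A) = 5/3 - 3 = -4/3)
1/(a(653) + l(-53)) = 1/(786 - 4/3) = 1/(2354/3) = 3/2354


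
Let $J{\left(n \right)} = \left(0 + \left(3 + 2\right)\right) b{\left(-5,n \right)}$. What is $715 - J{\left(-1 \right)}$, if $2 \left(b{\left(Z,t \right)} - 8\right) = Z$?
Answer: $\frac{1375}{2} \approx 687.5$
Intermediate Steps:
$b{\left(Z,t \right)} = 8 + \frac{Z}{2}$
$J{\left(n \right)} = \frac{55}{2}$ ($J{\left(n \right)} = \left(0 + \left(3 + 2\right)\right) \left(8 + \frac{1}{2} \left(-5\right)\right) = \left(0 + 5\right) \left(8 - \frac{5}{2}\right) = 5 \cdot \frac{11}{2} = \frac{55}{2}$)
$715 - J{\left(-1 \right)} = 715 - \frac{55}{2} = \frac{1375}{2}$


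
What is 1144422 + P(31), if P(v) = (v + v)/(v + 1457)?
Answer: 27466129/24 ≈ 1.1444e+6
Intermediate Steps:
P(v) = 2*v/(1457 + v) (P(v) = (2*v)/(1457 + v) = 2*v/(1457 + v))
1144422 + P(31) = 1144422 + 2*31/(1457 + 31) = 1144422 + 2*31/1488 = 1144422 + 2*31*(1/1488) = 1144422 + 1/24 = 27466129/24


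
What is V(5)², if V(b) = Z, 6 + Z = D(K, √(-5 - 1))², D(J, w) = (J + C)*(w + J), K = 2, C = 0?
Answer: -1340 - 448*I*√6 ≈ -1340.0 - 1097.4*I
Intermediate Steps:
D(J, w) = J*(J + w) (D(J, w) = (J + 0)*(w + J) = J*(J + w))
Z = -6 + (4 + 2*I*√6)² (Z = -6 + (2*(2 + √(-5 - 1)))² = -6 + (2*(2 + √(-6)))² = -6 + (2*(2 + I*√6))² = -6 + (4 + 2*I*√6)² ≈ -14.0 + 39.192*I)
V(b) = -14 + 16*I*√6
V(5)² = (-14 + 16*I*√6)²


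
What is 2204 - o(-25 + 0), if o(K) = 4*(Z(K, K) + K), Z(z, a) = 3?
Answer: 2292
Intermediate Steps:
o(K) = 12 + 4*K (o(K) = 4*(3 + K) = 12 + 4*K)
2204 - o(-25 + 0) = 2204 - (12 + 4*(-25 + 0)) = 2204 - (12 + 4*(-25)) = 2204 - (12 - 100) = 2204 - 1*(-88) = 2204 + 88 = 2292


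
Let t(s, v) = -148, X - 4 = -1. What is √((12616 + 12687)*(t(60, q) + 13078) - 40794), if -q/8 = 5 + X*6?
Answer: 6*√9086861 ≈ 18087.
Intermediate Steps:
X = 3 (X = 4 - 1 = 3)
q = -184 (q = -8*(5 + 3*6) = -8*(5 + 18) = -8*23 = -184)
√((12616 + 12687)*(t(60, q) + 13078) - 40794) = √((12616 + 12687)*(-148 + 13078) - 40794) = √(25303*12930 - 40794) = √(327167790 - 40794) = √327126996 = 6*√9086861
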